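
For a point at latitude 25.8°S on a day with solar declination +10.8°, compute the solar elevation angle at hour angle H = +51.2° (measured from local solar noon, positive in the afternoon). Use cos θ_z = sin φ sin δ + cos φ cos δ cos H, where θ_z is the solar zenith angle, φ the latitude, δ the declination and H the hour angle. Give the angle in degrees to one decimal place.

cos θ_z = sin(-25.8°) sin(10.8°) + cos(-25.8°) cos(10.8°) cos(51.20°) = -0.0816 + 0.5542 = 0.4726.
θ_z = arccos(0.4726) = 61.80°, so the elevation is 90° − 61.80° = 28.20°.

28.2°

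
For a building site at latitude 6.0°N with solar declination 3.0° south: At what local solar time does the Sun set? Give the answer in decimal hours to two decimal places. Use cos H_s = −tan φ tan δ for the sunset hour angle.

cos H_s = −tan(6.0°) · tan(-3.0°) = 0.0055, so H_s = arccos(0.0055) = 89.68°.
Sunset is at 12 + H_s/15 = 12 + 5.979 = 17.979 h local solar time.

17.98 h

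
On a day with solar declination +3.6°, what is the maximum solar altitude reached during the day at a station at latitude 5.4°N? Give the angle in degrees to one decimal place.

At local solar noon the hour angle is zero, so the elevation is 90° − |φ − δ| = 90° − |5.4° − (3.6°)| = 90° − 1.8° = 88.2°.

88.2°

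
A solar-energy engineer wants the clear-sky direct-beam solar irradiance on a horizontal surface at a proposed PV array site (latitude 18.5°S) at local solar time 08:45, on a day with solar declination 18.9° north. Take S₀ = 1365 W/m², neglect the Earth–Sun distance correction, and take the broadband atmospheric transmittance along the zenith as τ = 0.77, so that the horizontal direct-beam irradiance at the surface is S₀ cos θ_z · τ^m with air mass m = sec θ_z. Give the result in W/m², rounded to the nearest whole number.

Hour angle H = 15° × (8.75 − 12) = -48.75°.
cos θ_z = sin φ sin δ + cos φ cos δ cos H = (-0.3173)(0.3239) + (0.9483)(0.9461)(0.6593) = 0.4887.
Air mass m = 1/cos θ_z = 1/0.4887 = 2.046; τ^m = 0.77^2.046 = 0.5858.
Surface direct beam = 1365 × 0.4887 × 0.5858 = 390.77 W/m².

391 W/m²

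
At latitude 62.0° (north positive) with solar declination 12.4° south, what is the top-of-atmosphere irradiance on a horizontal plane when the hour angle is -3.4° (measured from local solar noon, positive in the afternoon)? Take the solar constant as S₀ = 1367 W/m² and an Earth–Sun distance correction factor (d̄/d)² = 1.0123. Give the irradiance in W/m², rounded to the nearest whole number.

371 W/m²

With φ = 62.0°, δ = -12.4°, H = -3.40°: sin φ sin δ = -0.1896, cos φ cos δ cos H = 0.4577, so cos θ_z = 0.2681.
Top-of-atmosphere irradiance = S₀ (d̄/d)² cos θ_z = 1367 × 1.0123 × 0.2681 = 371.00 W/m².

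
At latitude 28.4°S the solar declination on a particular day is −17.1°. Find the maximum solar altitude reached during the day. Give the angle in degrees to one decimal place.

78.7°

At local solar noon the hour angle is zero, so the elevation is 90° − |φ − δ| = 90° − |-28.4° − (-17.1°)| = 90° − 11.3° = 78.7°.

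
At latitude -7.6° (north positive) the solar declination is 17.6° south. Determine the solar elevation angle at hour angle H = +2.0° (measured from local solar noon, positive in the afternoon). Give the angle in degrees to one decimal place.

cos θ_z = sin φ sin δ + cos φ cos δ cos H = (-0.1323)(-0.3024) + (0.9912)(0.9532)(0.9994) = 0.9843.
θ_z = arccos(0.9843) = 10.17°, so the elevation is 90° − 10.17° = 79.83°.

79.8°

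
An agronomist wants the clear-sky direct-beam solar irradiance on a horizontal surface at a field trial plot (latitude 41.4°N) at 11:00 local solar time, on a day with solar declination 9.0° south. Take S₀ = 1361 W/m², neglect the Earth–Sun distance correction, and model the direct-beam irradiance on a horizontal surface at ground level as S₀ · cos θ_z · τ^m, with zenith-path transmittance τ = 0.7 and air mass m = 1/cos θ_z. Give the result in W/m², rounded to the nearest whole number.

Hour angle H = 15° × (11 − 12) = -15.00°.
cos θ_z = sin φ sin δ + cos φ cos δ cos H = (0.6613)(-0.1564) + (0.7501)(0.9877)(0.9659) = 0.6122.
Air mass m = 1/cos θ_z = 1/0.6122 = 1.633; τ^m = 0.7^1.633 = 0.5585.
Surface direct beam = 1361 × 0.6122 × 0.5585 = 465.34 W/m².

465 W/m²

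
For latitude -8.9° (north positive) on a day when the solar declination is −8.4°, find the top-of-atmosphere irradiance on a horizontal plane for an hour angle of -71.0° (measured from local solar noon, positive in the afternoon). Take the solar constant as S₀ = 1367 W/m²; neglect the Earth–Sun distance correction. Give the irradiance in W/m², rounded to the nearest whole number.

466 W/m²

cos θ_z = sin(-8.9°) sin(-8.4°) + cos(-8.9°) cos(-8.4°) cos(-71.00°) = 0.0226 + 0.3182 = 0.3408.
Top-of-atmosphere irradiance = S₀ cos θ_z = 1367 × 0.3408 = 465.87 W/m².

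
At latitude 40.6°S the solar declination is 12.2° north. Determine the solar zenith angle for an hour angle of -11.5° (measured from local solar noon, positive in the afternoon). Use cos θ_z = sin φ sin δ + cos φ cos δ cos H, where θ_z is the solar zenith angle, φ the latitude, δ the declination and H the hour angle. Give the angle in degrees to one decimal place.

53.9°

cos θ_z = sin(-40.6°) sin(12.2°) + cos(-40.6°) cos(12.2°) cos(-11.50°) = -0.1375 + 0.7272 = 0.5897.
θ_z = arccos(0.5897) = 53.86°.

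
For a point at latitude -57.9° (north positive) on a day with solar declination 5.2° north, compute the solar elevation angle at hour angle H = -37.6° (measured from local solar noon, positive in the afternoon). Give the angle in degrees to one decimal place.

20.0°

With φ = -57.9°, δ = 5.2°, H = -37.60°: sin φ sin δ = -0.0768, cos φ cos δ cos H = 0.4193, so cos θ_z = 0.3425.
θ_z = arccos(0.3425) = 69.97°, so the elevation is 90° − 69.97° = 20.03°.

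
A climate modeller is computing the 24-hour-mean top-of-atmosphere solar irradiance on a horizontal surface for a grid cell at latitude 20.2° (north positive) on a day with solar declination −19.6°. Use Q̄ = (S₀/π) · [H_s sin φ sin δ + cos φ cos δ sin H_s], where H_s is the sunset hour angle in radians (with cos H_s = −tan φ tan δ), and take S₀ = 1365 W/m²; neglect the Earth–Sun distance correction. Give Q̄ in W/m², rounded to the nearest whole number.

308 W/m²

The sunset hour angle satisfies cos H_s = −tan φ tan δ = 0.1310, giving H_s = 82.47°. In radians, H_s = 1.4394.
H_s sin φ sin δ = 1.4394 × 0.3453 × -0.3355 = -0.1668.
cos φ cos δ sin H_s = 0.9385 × 0.9421 × 0.9914 = 0.8766.
Q̄ = (1365/π) × (-0.1668 + 0.8766) = 434.49 × 0.7098 = 308.40 W/m².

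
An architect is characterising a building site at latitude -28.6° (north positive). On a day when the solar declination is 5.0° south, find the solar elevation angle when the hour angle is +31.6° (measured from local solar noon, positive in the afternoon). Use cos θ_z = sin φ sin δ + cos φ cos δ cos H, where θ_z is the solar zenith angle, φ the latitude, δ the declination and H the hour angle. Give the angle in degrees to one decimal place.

51.9°

cos θ_z = sin(-28.6°) sin(-5.0°) + cos(-28.6°) cos(-5.0°) cos(31.60°) = 0.0417 + 0.7450 = 0.7867.
θ_z = arccos(0.7867) = 38.12°, so the elevation is 90° − 38.12° = 51.88°.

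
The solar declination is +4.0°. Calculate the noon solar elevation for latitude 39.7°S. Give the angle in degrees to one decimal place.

46.3°

At local solar noon the hour angle is zero, so the elevation is 90° − |φ − δ| = 90° − |-39.7° − (4.0°)| = 90° − 43.7° = 46.3°.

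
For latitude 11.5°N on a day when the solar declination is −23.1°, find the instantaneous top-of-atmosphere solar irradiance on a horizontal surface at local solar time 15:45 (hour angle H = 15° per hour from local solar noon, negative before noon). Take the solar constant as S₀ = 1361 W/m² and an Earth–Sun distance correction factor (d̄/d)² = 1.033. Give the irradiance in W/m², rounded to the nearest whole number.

594 W/m²

Hour angle H = 15° × (15.75 − 12) = 56.25°.
cos θ_z = sin φ sin δ + cos φ cos δ cos H = (0.1994)(-0.3923) + (0.9799)(0.9198)(0.5556) = 0.4225.
Top-of-atmosphere irradiance = S₀ (d̄/d)² cos θ_z = 1361 × 1.033 × 0.4225 = 594.00 W/m².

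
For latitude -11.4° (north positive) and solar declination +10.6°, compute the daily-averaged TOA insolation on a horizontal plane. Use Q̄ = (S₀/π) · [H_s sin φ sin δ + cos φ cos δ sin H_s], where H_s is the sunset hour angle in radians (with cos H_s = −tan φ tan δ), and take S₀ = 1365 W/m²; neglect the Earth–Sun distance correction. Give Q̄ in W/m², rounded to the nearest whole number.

394 W/m²

The sunset hour angle satisfies cos H_s = −tan φ tan δ = 0.0377, giving H_s = 87.84°. In radians, H_s = 1.5331.
H_s sin φ sin δ = 1.5331 × -0.1977 × 0.1840 = -0.0558.
cos φ cos δ sin H_s = 0.9803 × 0.9829 × 0.9993 = 0.9629.
Q̄ = (1365/π) × (-0.0558 + 0.9629) = 434.49 × 0.9071 = 394.13 W/m².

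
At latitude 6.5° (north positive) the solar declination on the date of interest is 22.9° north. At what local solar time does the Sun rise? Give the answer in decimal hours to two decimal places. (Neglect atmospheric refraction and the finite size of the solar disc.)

The sunset hour angle satisfies cos H_s = −tan φ tan δ = -0.0481, giving H_s = 92.76°.
Sunrise is at 12 − H_s/15 = 12 − 6.184 = 5.816 h local solar time.

5.82 h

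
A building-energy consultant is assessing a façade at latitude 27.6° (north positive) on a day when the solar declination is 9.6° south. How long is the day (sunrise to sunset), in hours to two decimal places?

11.32 hours

The sunset hour angle satisfies cos H_s = −tan φ tan δ = 0.0884, giving H_s = 84.93°.
Day length = 2 H_s / 15° h⁻¹ = 169.86° / 15 = 11.324 h.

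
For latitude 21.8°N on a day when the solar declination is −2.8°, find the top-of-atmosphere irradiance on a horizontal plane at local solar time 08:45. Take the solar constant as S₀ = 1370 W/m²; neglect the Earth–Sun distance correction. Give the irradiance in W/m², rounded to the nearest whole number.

Hour angle H = 15° × (8.75 − 12) = -48.75°.
cos θ_z = sin φ sin δ + cos φ cos δ cos H = (0.3714)(-0.0488) + (0.9285)(0.9988)(0.6593) = 0.5933.
Top-of-atmosphere irradiance = S₀ cos θ_z = 1370 × 0.5933 = 812.82 W/m².

813 W/m²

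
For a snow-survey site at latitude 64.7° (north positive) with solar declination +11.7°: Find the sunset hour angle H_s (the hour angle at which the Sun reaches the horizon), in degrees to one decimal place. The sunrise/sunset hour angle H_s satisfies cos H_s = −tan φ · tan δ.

116.0°

cos H_s = −tan(64.7°) · tan(11.7°) = -0.4381, so H_s = arccos(-0.4381) = 115.98°.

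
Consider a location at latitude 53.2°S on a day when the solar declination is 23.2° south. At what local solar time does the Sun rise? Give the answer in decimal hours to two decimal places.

3.67 h

−tan φ tan δ = −(-1.3367)(-0.4286) = -0.5729; H_s = arccos(-0.5729) = 124.95°.
Sunrise is at 12 − H_s/15 = 12 − 8.330 = 3.670 h local solar time.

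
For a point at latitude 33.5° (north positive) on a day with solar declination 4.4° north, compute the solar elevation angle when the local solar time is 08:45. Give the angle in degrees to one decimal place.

36.2°

Hour angle H = 15° × (8.75 − 12) = -48.75°.
cos θ_z = sin φ sin δ + cos φ cos δ cos H = (0.5519)(0.0767) + (0.8339)(0.9971)(0.6593) = 0.5905.
θ_z = arccos(0.5905) = 53.81°, so the elevation is 90° − 53.81° = 36.19°.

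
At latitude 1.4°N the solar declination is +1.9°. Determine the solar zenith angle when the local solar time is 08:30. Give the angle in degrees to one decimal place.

52.5°

Hour angle H = 15° × (8.5 − 12) = -52.50°.
cos θ_z = sin(1.4°) sin(1.9°) + cos(1.4°) cos(1.9°) cos(-52.50°) = 0.0008 + 0.6082 = 0.6090.
θ_z = arccos(0.6090) = 52.48°.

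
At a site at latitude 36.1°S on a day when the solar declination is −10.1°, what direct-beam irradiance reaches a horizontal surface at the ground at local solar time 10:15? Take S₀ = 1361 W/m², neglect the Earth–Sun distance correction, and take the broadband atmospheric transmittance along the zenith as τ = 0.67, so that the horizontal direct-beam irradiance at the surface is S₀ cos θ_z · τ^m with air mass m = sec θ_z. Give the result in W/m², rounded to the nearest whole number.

681 W/m²

Hour angle H = 15° × (10.25 − 12) = -26.25°.
cos θ_z = sin φ sin δ + cos φ cos δ cos H = (-0.5892)(-0.1754) + (0.8080)(0.9845)(0.8969) = 0.8168.
Air mass m = 1/cos θ_z = 1/0.8168 = 1.224; τ^m = 0.67^1.224 = 0.6125.
Surface direct beam = 1361 × 0.8168 × 0.6125 = 680.89 W/m².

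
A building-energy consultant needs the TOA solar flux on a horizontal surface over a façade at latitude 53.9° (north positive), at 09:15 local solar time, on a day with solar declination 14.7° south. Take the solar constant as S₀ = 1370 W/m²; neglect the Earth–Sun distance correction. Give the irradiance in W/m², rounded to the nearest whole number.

306 W/m²

Hour angle H = 15° × (9.25 − 12) = -41.25°.
cos θ_z = sin φ sin δ + cos φ cos δ cos H = (0.8080)(-0.2538) + (0.5892)(0.9673)(0.7518) = 0.2234.
Top-of-atmosphere irradiance = S₀ cos θ_z = 1370 × 0.2234 = 306.06 W/m².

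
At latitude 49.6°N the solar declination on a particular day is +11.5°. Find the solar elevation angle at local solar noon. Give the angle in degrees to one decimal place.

At local solar noon the hour angle is zero, so the elevation is 90° − |φ − δ| = 90° − |49.6° − (11.5°)| = 90° − 38.1° = 51.9°.

51.9°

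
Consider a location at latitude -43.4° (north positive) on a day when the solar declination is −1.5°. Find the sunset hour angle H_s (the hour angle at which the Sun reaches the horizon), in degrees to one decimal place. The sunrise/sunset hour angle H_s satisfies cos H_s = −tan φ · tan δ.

cos H_s = −tan(-43.4°) · tan(-1.5°) = -0.0248, so H_s = arccos(-0.0248) = 91.42°.

91.4°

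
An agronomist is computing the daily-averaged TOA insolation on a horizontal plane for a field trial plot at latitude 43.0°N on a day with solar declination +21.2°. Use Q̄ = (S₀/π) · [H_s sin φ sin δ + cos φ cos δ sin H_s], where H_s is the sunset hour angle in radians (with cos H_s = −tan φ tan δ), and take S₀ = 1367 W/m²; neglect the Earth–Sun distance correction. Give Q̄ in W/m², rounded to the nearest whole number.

The sunset hour angle satisfies cos H_s = −tan φ tan δ = -0.3617, giving H_s = 111.20°. In radians, H_s = 1.9408.
H_s sin φ sin δ = 1.9408 × 0.6820 × 0.3616 = 0.4786.
cos φ cos δ sin H_s = 0.7314 × 0.9323 × 0.9323 = 0.6357.
Q̄ = (1367/π) × (0.4786 + 0.6357) = 435.13 × 1.1143 = 484.87 W/m².

485 W/m²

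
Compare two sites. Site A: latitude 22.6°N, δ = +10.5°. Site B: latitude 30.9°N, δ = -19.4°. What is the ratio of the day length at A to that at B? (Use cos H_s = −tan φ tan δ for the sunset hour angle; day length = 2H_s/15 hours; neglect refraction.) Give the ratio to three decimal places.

A: H_s = arccos(−tan 22.6° · tan 10.5°) = 94.42°, so 2H_s/15 = 12.5893 h.
B: H_s = arccos(−tan 30.9° · tan -19.4°) = 77.83°, so 2H_s/15 = 10.3773 h.
Ratio A/B = 12.5893 / 10.3773 = 1.2132.

1.213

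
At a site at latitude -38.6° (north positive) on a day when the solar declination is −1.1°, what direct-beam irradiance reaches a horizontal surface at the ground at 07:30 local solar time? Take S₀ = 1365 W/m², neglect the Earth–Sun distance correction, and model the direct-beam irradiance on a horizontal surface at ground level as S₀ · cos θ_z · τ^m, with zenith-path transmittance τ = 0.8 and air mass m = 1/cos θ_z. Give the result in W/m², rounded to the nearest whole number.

Hour angle H = 15° × (7.5 − 12) = -67.50°.
cos θ_z = sin(-38.6°) sin(-1.1°) + cos(-38.6°) cos(-1.1°) cos(-67.50°) = 0.0120 + 0.2990 = 0.3110.
Air mass m = 1/cos θ_z = 1/0.3110 = 3.215; τ^m = 0.8^3.215 = 0.4880.
Surface direct beam = 1365 × 0.3110 × 0.4880 = 207.16 W/m².

207 W/m²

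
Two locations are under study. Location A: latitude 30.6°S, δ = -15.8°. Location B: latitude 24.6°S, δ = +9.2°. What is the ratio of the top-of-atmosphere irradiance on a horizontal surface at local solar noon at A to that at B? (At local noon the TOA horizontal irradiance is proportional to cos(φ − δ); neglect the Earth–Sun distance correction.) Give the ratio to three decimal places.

A: cos θ_z = cos(-30.6° − (-15.8°)) = 0.9668.
B: cos θ_z = cos(-24.6° − (9.2°)) = 0.8310.
Ratio A/B = 0.9668 / 0.8310 = 1.1634.

1.163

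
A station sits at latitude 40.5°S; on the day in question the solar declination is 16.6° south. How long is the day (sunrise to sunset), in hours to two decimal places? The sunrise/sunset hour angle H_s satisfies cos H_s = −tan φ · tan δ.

cos H_s = −tan(-40.5°) · tan(-16.6°) = -0.2546, so H_s = arccos(-0.2546) = 104.75°.
Day length = 2 H_s / 15° h⁻¹ = 209.50° / 15 = 13.967 h.

13.97 hours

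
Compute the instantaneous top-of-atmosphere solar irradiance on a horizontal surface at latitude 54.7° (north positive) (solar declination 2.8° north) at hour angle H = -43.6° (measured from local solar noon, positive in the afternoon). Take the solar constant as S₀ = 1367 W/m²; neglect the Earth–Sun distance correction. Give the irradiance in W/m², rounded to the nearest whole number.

626 W/m²

cos θ_z = sin(54.7°) sin(2.8°) + cos(54.7°) cos(2.8°) cos(-43.60°) = 0.0399 + 0.4180 = 0.4579.
Top-of-atmosphere irradiance = S₀ cos θ_z = 1367 × 0.4579 = 625.95 W/m².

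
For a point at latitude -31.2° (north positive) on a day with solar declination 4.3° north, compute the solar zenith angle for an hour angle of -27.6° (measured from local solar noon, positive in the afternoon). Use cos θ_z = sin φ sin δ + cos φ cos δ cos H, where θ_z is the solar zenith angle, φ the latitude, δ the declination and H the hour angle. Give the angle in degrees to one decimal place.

44.2°

With φ = -31.2°, δ = 4.3°, H = -27.60°: sin φ sin δ = -0.0388, cos φ cos δ cos H = 0.7559, so cos θ_z = 0.7171.
θ_z = arccos(0.7171) = 44.18°.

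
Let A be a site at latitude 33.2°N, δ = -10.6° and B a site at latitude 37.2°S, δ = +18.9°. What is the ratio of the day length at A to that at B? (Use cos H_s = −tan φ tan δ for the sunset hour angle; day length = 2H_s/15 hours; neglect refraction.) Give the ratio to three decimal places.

1.107

A: H_s = arccos(−tan 33.2° · tan -10.6°) = 82.97°, so 2H_s/15 = 11.0627 h.
B: H_s = arccos(−tan -37.2° · tan 18.9°) = 74.94°, so 2H_s/15 = 9.9920 h.
Ratio A/B = 11.0627 / 9.9920 = 1.1072.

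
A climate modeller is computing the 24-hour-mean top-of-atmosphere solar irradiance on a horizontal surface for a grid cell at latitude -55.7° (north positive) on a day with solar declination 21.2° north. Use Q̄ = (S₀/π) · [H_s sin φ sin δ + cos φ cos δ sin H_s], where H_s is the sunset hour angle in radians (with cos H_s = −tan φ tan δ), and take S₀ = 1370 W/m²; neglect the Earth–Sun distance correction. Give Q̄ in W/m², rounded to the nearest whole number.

cos H_s = −tan(-55.7°) · tan(21.2°) = 0.5686, so H_s = arccos(0.5686) = 55.35°. In radians, H_s = 0.9660.
H_s sin φ sin δ = 0.9660 × -0.8261 × 0.3616 = -0.2886.
cos φ cos δ sin H_s = 0.5635 × 0.9323 × 0.8226 = 0.4322.
Q̄ = (1370/π) × (-0.2886 + 0.4322) = 436.08 × 0.1436 = 62.62 W/m².

63 W/m²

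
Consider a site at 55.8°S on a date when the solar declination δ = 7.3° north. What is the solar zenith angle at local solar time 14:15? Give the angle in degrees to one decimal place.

69.0°

Hour angle H = 15° × (14.25 − 12) = 33.75°.
With φ = -55.8°, δ = 7.3°, H = 33.75°: sin φ sin δ = -0.1051, cos φ cos δ cos H = 0.4636, so cos θ_z = 0.3585.
θ_z = arccos(0.3585) = 68.99°.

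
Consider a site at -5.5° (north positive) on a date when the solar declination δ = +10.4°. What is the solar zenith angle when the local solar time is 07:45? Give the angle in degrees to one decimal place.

65.4°

Hour angle H = 15° × (7.75 − 12) = -63.75°.
With φ = -5.5°, δ = 10.4°, H = -63.75°: sin φ sin δ = -0.0173, cos φ cos δ cos H = 0.4330, so cos θ_z = 0.4157.
θ_z = arccos(0.4157) = 65.44°.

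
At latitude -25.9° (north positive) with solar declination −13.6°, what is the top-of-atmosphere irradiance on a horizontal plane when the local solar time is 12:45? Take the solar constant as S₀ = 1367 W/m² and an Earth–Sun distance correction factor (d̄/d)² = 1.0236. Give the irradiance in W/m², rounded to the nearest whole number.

Hour angle H = 15° × (12.75 − 12) = 11.25°.
cos θ_z = sin(-25.9°) sin(-13.6°) + cos(-25.9°) cos(-13.6°) cos(11.25°) = 0.1027 + 0.8575 = 0.9602.
Top-of-atmosphere irradiance = S₀ (d̄/d)² cos θ_z = 1367 × 1.0236 × 0.9602 = 1343.57 W/m².

1344 W/m²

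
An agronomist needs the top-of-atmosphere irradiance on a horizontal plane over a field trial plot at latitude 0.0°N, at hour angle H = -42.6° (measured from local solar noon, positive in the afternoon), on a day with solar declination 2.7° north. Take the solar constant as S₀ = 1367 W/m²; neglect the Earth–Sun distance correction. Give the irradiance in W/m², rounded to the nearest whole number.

cos θ_z = sin φ sin δ + cos φ cos δ cos H = (0.0000)(0.0471) + (1.0000)(0.9989)(0.7361) = 0.7353.
Top-of-atmosphere irradiance = S₀ cos θ_z = 1367 × 0.7353 = 1005.16 W/m².

1005 W/m²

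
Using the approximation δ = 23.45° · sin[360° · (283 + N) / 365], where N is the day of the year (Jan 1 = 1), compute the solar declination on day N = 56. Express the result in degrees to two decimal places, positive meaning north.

360 × (283 + 56) / 365 = 334.356°; sin(334.356°) = -0.4328.
δ = 23.45 × -0.4328 = -10.149° ≈ -10.15°.

-10.15°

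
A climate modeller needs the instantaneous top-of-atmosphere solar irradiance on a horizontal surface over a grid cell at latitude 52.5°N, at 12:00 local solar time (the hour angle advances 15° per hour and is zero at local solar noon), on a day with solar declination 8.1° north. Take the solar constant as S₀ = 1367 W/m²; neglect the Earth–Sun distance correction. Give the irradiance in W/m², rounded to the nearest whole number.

977 W/m²

Hour angle H = 15° × (12 − 12) = 0.00°.
cos θ_z = sin φ sin δ + cos φ cos δ cos H = (0.7934)(0.1409) + (0.6088)(0.9900)(1.0000) = 0.7145.
Top-of-atmosphere irradiance = S₀ cos θ_z = 1367 × 0.7145 = 976.72 W/m².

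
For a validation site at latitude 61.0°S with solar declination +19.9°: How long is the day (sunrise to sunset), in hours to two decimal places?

6.56 hours

The sunset hour angle satisfies cos H_s = −tan φ tan δ = 0.6531, giving H_s = 49.22°.
Day length = 2 H_s / 15° h⁻¹ = 98.44° / 15 = 6.563 h.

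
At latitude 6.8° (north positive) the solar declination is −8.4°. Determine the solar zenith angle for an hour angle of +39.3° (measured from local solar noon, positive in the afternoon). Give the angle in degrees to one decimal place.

cos θ_z = sin φ sin δ + cos φ cos δ cos H = (0.1184)(-0.1461) + (0.9930)(0.9893)(0.7738) = 0.7429.
θ_z = arccos(0.7429) = 42.02°.

42.0°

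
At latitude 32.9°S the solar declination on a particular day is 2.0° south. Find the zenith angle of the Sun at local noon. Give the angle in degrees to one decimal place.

30.9°

At local solar noon the hour angle is zero, so the zenith angle is |φ − δ| = |-32.9° − (-2.0°)| = 30.9°.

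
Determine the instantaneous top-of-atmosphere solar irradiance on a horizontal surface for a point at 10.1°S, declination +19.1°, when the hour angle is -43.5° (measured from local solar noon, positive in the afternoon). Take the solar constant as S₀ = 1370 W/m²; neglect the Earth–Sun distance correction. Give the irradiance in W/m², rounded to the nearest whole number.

846 W/m²

cos θ_z = sin φ sin δ + cos φ cos δ cos H = (-0.1754)(0.3272) + (0.9845)(0.9449)(0.7254) = 0.6174.
Top-of-atmosphere irradiance = S₀ cos θ_z = 1370 × 0.6174 = 845.84 W/m².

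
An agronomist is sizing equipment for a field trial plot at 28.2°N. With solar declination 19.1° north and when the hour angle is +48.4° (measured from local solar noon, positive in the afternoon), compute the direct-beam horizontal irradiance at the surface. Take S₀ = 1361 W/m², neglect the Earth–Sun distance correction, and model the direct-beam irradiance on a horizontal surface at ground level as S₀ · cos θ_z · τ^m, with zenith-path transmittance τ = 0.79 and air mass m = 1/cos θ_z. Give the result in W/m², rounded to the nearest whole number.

690 W/m²

With φ = 28.2°, δ = 19.1°, H = 48.40°: sin φ sin δ = 0.1546, cos φ cos δ cos H = 0.5529, so cos θ_z = 0.7075.
Air mass m = 1/cos θ_z = 1/0.7075 = 1.413; τ^m = 0.79^1.413 = 0.7167.
Surface direct beam = 1361 × 0.7075 × 0.7167 = 690.12 W/m².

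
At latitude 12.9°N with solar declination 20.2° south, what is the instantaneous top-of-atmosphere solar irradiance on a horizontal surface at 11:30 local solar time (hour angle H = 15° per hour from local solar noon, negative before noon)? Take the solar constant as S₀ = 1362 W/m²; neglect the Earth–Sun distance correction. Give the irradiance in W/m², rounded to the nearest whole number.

Hour angle H = 15° × (11.5 − 12) = -7.50°.
cos θ_z = sin(12.9°) sin(-20.2°) + cos(12.9°) cos(-20.2°) cos(-7.50°) = -0.0771 + 0.9070 = 0.8299.
Top-of-atmosphere irradiance = S₀ cos θ_z = 1362 × 0.8299 = 1130.32 W/m².

1130 W/m²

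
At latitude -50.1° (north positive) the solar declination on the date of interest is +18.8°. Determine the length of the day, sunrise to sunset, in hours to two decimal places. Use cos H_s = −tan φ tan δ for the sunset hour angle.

8.80 hours

−tan φ tan δ = −(-1.1960)(0.3404) = 0.4071; H_s = arccos(0.4071) = 65.98°.
Day length = 2 H_s / 15° h⁻¹ = 131.96° / 15 = 8.797 h.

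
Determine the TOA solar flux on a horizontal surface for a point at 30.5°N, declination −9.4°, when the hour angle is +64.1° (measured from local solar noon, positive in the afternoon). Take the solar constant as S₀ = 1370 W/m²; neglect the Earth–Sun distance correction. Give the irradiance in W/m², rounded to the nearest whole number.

395 W/m²

With φ = 30.5°, δ = -9.4°, H = 64.10°: sin φ sin δ = -0.0829, cos φ cos δ cos H = 0.3713, so cos θ_z = 0.2884.
Top-of-atmosphere irradiance = S₀ cos θ_z = 1370 × 0.2884 = 395.11 W/m².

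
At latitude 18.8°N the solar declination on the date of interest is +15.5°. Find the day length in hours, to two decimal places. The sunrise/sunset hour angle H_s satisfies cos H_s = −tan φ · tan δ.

12.72 hours

−tan φ tan δ = −(0.3404)(0.2773) = -0.0944; H_s = arccos(-0.0944) = 95.42°.
Day length = 2 H_s / 15° h⁻¹ = 190.84° / 15 = 12.723 h.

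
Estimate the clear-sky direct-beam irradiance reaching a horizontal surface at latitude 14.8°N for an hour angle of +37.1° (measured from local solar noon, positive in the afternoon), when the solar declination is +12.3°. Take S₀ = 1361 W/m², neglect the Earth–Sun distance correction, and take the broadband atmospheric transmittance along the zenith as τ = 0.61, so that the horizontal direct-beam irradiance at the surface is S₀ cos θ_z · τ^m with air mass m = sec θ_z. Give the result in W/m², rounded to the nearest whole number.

596 W/m²

cos θ_z = sin φ sin δ + cos φ cos δ cos H = (0.2554)(0.2130) + (0.9668)(0.9770)(0.7976) = 0.8078.
Air mass m = 1/cos θ_z = 1/0.8078 = 1.238; τ^m = 0.61^1.238 = 0.5423.
Surface direct beam = 1361 × 0.8078 × 0.5423 = 596.21 W/m².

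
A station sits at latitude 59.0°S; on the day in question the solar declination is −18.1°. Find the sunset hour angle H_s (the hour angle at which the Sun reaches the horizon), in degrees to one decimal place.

cos H_s = −tan(-59.0°) · tan(-18.1°) = -0.5440, so H_s = arccos(-0.5440) = 122.96°.

123.0°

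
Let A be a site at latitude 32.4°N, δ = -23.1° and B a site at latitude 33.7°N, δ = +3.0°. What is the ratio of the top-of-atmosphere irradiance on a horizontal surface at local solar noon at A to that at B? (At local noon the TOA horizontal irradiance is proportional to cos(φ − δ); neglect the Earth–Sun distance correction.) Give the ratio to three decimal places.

0.659

A: cos θ_z = cos(32.4° − (-23.1°)) = 0.5664.
B: cos θ_z = cos(33.7° − (3.0°)) = 0.8599.
Ratio A/B = 0.5664 / 0.8599 = 0.6587.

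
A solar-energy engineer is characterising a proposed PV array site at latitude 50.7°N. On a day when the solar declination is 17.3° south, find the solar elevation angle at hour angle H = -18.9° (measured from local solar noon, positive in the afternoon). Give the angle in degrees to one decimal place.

cos θ_z = sin(50.7°) sin(-17.3°) + cos(50.7°) cos(-17.3°) cos(-18.90°) = -0.2301 + 0.5721 = 0.3420.
θ_z = arccos(0.3420) = 70.00°, so the elevation is 90° − 70.00° = 20.00°.

20.0°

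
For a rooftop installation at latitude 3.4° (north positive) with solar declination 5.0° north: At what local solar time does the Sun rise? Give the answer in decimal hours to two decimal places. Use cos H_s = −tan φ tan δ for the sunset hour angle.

5.98 h

−tan φ tan δ = −(0.0594)(0.0875) = -0.0052; H_s = arccos(-0.0052) = 90.30°.
Sunrise is at 12 − H_s/15 = 12 − 6.020 = 5.980 h local solar time.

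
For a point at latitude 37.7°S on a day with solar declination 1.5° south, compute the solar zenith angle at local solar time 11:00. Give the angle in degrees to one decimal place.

38.7°

Hour angle H = 15° × (11 − 12) = -15.00°.
cos θ_z = sin(-37.7°) sin(-1.5°) + cos(-37.7°) cos(-1.5°) cos(-15.00°) = 0.0160 + 0.7640 = 0.7800.
θ_z = arccos(0.7800) = 38.74°.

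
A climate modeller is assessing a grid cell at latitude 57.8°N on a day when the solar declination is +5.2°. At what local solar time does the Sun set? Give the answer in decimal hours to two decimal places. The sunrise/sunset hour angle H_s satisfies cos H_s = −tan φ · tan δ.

The sunset hour angle satisfies cos H_s = −tan φ tan δ = -0.1445, giving H_s = 98.31°.
Sunset is at 12 + H_s/15 = 12 + 6.554 = 18.554 h local solar time.

18.55 h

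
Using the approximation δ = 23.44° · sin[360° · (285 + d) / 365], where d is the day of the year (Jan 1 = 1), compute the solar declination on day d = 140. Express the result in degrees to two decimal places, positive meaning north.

360 × (285 + 140) / 365 = 419.178°; sin(419.178°) = 0.8588.
δ = 23.44 × 0.8588 = 20.130° ≈ +20.13°.

+20.13°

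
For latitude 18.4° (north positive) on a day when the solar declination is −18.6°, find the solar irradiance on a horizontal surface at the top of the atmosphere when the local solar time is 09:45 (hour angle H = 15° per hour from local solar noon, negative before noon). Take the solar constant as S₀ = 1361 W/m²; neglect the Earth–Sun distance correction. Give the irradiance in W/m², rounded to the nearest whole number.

Hour angle H = 15° × (9.75 − 12) = -33.75°.
cos θ_z = sin(18.4°) sin(-18.6°) + cos(18.4°) cos(-18.6°) cos(-33.75°) = -0.1007 + 0.7478 = 0.6471.
Top-of-atmosphere irradiance = S₀ cos θ_z = 1361 × 0.6471 = 880.70 W/m².

881 W/m²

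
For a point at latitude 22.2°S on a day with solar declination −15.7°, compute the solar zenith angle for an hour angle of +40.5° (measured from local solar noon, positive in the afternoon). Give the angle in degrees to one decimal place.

With φ = -22.2°, δ = -15.7°, H = 40.50°: sin φ sin δ = 0.1022, cos φ cos δ cos H = 0.6778, so cos θ_z = 0.7800.
θ_z = arccos(0.7800) = 38.74°.

38.7°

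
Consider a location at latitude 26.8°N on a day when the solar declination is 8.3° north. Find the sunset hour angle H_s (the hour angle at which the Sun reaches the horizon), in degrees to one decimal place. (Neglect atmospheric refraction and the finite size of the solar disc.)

94.2°

cos H_s = −tan(26.8°) · tan(8.3°) = -0.0737, so H_s = arccos(-0.0737) = 94.23°.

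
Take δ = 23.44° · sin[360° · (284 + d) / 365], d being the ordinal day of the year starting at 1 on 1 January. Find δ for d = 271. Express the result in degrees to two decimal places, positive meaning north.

360 × (284 + 271) / 365 = 547.397°; sin(547.397°) = -0.1287.
δ = 23.44 × -0.1287 = -3.017° ≈ -3.02°.

-3.02°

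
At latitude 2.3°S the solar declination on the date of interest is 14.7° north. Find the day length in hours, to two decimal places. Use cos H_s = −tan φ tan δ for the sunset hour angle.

11.92 hours

cos H_s = −tan(-2.3°) · tan(14.7°) = 0.0105, so H_s = arccos(0.0105) = 89.40°.
Day length = 2 H_s / 15° h⁻¹ = 178.80° / 15 = 11.920 h.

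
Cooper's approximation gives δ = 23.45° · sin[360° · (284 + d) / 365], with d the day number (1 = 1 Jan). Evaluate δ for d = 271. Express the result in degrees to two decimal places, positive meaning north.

-3.02°

360 × (284 + 271) / 365 = 547.397°; sin(547.397°) = -0.1287.
δ = 23.45 × -0.1287 = -3.018° ≈ -3.02°.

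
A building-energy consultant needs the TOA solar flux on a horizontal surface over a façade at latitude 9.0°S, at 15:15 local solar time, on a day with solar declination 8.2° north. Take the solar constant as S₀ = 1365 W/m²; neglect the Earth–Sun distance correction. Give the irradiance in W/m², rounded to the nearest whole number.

849 W/m²

Hour angle H = 15° × (15.25 − 12) = 48.75°.
With φ = -9.0°, δ = 8.2°, H = 48.75°: sin φ sin δ = -0.0223, cos φ cos δ cos H = 0.6446, so cos θ_z = 0.6223.
Top-of-atmosphere irradiance = S₀ cos θ_z = 1365 × 0.6223 = 849.44 W/m².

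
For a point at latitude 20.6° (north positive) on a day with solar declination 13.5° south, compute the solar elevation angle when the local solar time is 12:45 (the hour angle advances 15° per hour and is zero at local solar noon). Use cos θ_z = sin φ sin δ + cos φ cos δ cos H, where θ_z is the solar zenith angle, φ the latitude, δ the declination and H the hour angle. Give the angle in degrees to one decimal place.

54.2°

Hour angle H = 15° × (12.75 − 12) = 11.25°.
cos θ_z = sin φ sin δ + cos φ cos δ cos H = (0.3518)(-0.2334) + (0.9361)(0.9724)(0.9808) = 0.8107.
θ_z = arccos(0.8107) = 35.84°, so the elevation is 90° − 35.84° = 54.16°.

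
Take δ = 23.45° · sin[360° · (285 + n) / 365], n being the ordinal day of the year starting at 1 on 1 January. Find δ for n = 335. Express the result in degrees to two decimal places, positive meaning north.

-22.24°

360 × (285 + 335) / 365 = 611.507°; sin(611.507°) = -0.9484.
δ = 23.45 × -0.9484 = -22.240° ≈ -22.24°.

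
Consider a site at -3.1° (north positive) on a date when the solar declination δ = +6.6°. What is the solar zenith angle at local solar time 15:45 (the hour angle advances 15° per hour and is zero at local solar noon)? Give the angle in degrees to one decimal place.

57.0°

Hour angle H = 15° × (15.75 − 12) = 56.25°.
cos θ_z = sin(-3.1°) sin(6.6°) + cos(-3.1°) cos(6.6°) cos(56.25°) = -0.0062 + 0.5511 = 0.5449.
θ_z = arccos(0.5449) = 56.98°.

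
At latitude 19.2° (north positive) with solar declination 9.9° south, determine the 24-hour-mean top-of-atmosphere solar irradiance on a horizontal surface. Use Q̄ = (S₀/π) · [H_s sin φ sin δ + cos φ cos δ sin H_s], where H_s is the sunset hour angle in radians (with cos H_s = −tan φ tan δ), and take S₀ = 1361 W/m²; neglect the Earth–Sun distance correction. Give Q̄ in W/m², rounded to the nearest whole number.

365 W/m²

cos H_s = −tan(19.2°) · tan(-9.9°) = 0.0608, so H_s = arccos(0.0608) = 86.51°. In radians, H_s = 1.5099.
H_s sin φ sin δ = 1.5099 × 0.3289 × -0.1719 = -0.0854.
cos φ cos δ sin H_s = 0.9444 × 0.9851 × 0.9981 = 0.9286.
Q̄ = (1361/π) × (-0.0854 + 0.9286) = 433.22 × 0.8432 = 365.29 W/m².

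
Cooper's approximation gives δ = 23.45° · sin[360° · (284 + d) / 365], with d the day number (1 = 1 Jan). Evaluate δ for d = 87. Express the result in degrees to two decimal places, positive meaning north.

+2.42°

360 × (284 + 87) / 365 = 365.918°; sin(365.918°) = 0.1031.
δ = 23.45 × 0.1031 = 2.418° ≈ +2.42°.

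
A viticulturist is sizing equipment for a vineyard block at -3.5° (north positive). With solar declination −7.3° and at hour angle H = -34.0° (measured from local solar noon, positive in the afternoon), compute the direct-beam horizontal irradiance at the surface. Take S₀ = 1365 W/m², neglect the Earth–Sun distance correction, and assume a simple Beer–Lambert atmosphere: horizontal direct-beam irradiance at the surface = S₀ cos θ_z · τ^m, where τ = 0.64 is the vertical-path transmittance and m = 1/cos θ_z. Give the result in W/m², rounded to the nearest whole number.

660 W/m²

cos θ_z = sin(-3.5°) sin(-7.3°) + cos(-3.5°) cos(-7.3°) cos(-34.00°) = 0.0078 + 0.8208 = 0.8286.
Air mass m = 1/cos θ_z = 1/0.8286 = 1.207; τ^m = 0.64^1.207 = 0.5835.
Surface direct beam = 1365 × 0.8286 × 0.5835 = 659.96 W/m².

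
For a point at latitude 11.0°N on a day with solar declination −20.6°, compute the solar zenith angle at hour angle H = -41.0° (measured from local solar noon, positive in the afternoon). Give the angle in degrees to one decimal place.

51.2°

With φ = 11.0°, δ = -20.6°, H = -41.00°: sin φ sin δ = -0.0671, cos φ cos δ cos H = 0.6935, so cos θ_z = 0.6264.
θ_z = arccos(0.6264) = 51.21°.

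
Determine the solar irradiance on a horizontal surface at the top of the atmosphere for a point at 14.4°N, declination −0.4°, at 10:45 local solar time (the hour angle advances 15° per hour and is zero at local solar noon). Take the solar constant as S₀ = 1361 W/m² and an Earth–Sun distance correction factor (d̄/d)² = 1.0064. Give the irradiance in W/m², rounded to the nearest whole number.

1254 W/m²

Hour angle H = 15° × (10.75 − 12) = -18.75°.
cos θ_z = sin φ sin δ + cos φ cos δ cos H = (0.2487)(-0.0070) + (0.9686)(1.0000)(0.9469) = 0.9154.
Top-of-atmosphere irradiance = S₀ (d̄/d)² cos θ_z = 1361 × 1.0064 × 0.9154 = 1253.83 W/m².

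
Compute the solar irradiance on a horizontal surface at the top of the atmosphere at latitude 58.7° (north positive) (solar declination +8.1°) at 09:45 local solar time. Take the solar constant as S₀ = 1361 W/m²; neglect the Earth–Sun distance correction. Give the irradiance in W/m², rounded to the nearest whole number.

Hour angle H = 15° × (9.75 − 12) = -33.75°.
cos θ_z = sin(58.7°) sin(8.1°) + cos(58.7°) cos(8.1°) cos(-33.75°) = 0.1204 + 0.4277 = 0.5481.
Top-of-atmosphere irradiance = S₀ cos θ_z = 1361 × 0.5481 = 745.96 W/m².

746 W/m²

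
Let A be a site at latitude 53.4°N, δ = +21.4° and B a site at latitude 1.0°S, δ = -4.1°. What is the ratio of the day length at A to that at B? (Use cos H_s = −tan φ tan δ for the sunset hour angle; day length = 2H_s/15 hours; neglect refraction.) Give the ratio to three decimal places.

1.353

A: H_s = arccos(−tan 53.4° · tan 21.4°) = 121.85°, so 2H_s/15 = 16.2467 h.
B: H_s = arccos(−tan -1.0° · tan -4.1°) = 90.07°, so 2H_s/15 = 12.0093 h.
Ratio A/B = 16.2467 / 12.0093 = 1.3528.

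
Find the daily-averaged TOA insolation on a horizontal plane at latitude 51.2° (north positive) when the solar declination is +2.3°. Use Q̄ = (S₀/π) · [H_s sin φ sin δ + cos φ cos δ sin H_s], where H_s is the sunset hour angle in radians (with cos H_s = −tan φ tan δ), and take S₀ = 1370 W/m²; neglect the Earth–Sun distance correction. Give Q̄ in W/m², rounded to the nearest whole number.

−tan φ tan δ = −(1.2437)(0.0402) = -0.0500; H_s = arccos(-0.0500) = 92.87°. In radians, H_s = 1.6209.
H_s sin φ sin δ = 1.6209 × 0.7793 × 0.0401 = 0.0507.
cos φ cos δ sin H_s = 0.6266 × 0.9992 × 0.9987 = 0.6253.
Q̄ = (1370/π) × (0.0507 + 0.6253) = 436.08 × 0.6760 = 294.79 W/m².

295 W/m²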